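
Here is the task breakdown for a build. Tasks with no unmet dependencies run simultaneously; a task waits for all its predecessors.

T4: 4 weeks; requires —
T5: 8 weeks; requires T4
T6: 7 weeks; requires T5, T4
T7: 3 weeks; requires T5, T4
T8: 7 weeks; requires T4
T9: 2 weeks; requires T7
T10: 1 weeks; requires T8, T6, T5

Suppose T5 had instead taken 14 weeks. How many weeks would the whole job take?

26

Baseline: T4→T5→T6→T10 = 4+8+7+1 = 20 → 20 weeks.
Since T5 is critical, the +6 change carries straight to that chain (now 26 weeks).
That remains the longest chain; total 26 weeks.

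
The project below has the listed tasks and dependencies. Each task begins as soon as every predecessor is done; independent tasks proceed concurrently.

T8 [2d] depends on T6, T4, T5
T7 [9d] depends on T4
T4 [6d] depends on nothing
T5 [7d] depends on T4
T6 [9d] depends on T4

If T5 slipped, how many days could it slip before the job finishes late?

2

The longest chain is T4→T6→T8 = 6+9+2 = 17; overall finish 17 days.
Longest path through T5: 15 days (earliest finish 13, latest finish 15).
Slack of T5 = 8 − 6 = 2 days.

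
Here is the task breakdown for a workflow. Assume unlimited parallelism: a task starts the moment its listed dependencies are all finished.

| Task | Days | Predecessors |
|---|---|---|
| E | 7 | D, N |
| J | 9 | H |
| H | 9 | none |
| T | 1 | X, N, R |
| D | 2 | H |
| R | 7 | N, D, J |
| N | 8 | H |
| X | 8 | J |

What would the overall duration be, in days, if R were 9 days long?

28

As given, the longest chain is H→J→X→T = 9+9+8+1 = 27, so the finish is 27 days.
R is off the critical path — its longest chain is 26 days, giving 1 of slack.
Now H→J→R→T = 9+9+9+1 = 28 is longest, so the finish becomes 28 days.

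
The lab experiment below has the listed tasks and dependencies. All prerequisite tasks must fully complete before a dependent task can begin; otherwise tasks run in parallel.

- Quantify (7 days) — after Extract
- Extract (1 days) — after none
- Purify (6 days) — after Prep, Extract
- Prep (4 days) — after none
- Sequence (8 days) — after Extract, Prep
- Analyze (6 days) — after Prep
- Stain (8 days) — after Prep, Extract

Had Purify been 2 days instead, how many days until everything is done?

The binding path is Prep→Sequence = 4+8 = 12; finish at 12 days.
The longest path through Purify is only 10 days, so Purify has float 2.
No other chain overtakes it, so the finish is 12 days.

12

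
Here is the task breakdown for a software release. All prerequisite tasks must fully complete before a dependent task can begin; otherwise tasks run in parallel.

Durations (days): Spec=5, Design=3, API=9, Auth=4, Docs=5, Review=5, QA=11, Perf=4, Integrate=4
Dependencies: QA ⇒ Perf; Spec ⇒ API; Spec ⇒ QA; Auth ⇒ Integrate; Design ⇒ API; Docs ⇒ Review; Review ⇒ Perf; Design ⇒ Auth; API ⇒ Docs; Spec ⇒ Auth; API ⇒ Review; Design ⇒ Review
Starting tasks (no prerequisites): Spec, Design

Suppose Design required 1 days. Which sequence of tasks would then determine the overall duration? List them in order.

Spec, API, Docs, Review, Perf

Critical path before the change: Spec→API→Docs→Review→Perf = 5+9+5+5+4 = 28 giving 28 days.
Design has 2 days of float (longest path through it is 26).
The critical path is still Spec→API→Docs→Review→Perf; finish is now 28 days.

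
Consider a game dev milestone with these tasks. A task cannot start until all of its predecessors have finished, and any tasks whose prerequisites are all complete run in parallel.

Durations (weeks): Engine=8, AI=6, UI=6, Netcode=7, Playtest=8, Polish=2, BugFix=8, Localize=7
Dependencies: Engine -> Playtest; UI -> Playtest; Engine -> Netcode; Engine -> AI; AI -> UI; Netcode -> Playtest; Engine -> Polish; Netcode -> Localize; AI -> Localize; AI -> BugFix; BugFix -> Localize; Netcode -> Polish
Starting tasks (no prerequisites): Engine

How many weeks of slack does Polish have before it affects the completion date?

The longest chain is Engine→AI→BugFix→Localize = 8+6+8+7 = 29; overall finish 29 weeks.
Polish finishes as early as 17 and must finish by 29.
Slack of Polish = 27 − 15 = 12 weeks.

12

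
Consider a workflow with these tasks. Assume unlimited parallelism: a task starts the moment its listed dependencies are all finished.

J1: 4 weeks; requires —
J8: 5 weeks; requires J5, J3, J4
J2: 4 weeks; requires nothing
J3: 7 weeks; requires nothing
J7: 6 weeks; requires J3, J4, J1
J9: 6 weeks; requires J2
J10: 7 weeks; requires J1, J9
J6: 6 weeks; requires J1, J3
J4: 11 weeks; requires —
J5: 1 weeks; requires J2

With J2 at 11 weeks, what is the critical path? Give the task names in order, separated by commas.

J2, J9, J10

Baseline: J2→J9→J10 = 4+6+7 = 17 → 17 weeks.
J2 is on the critical path; changing it to 11 makes that path 24 weeks.
No other chain overtakes it, so the finish is 24 weeks.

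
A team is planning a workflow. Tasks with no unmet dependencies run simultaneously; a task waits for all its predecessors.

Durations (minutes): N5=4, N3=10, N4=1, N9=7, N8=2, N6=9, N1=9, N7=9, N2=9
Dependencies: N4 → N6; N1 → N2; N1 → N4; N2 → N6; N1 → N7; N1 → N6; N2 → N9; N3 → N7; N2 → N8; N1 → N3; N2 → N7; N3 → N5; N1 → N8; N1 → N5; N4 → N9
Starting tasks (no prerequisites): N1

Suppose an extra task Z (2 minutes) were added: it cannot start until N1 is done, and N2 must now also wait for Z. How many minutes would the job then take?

Originally the job takes 28 minutes.
With Z inserted, N2 now waits for max(N1, Z).
New critical path: N1→Z→N2→N6 = 9+2+9+9 = 29 ⇒ 29 minutes.

29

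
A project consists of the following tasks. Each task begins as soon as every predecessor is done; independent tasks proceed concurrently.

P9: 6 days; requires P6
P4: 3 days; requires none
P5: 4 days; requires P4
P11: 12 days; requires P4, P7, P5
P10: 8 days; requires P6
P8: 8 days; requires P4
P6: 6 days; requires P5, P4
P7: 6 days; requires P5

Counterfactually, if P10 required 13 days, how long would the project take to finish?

26

Actual critical path: P4→P5→P7→P11 = 3+4+6+12 = 25 ⇒ 25 days.
The longest path through P10 is only 21 days, so P10 has float 4.
Now P4→P5→P6→P10 = 3+4+6+13 = 26 is longest, so the finish becomes 26 days.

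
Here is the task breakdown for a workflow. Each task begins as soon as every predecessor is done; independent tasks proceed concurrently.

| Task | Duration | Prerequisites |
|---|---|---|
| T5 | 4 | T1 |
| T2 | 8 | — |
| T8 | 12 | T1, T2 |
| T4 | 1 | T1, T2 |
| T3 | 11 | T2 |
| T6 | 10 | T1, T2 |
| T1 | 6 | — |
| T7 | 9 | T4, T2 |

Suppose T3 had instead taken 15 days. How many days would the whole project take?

Critical path before the change: T2→T8 = 8+12 = 20 giving 20 days.
T3 has 1 day of float (longest path through it is 19).
New critical path: T2→T3 = 8+15 = 23 ⇒ 23 days.

23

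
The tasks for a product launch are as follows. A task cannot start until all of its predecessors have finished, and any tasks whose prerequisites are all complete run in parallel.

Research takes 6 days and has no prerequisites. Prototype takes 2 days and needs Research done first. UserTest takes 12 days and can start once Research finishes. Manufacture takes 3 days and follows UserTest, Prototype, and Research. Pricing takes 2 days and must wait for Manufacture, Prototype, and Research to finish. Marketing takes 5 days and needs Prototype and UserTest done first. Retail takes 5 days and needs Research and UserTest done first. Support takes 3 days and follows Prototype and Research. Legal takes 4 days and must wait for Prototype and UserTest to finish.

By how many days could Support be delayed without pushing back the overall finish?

Critical path: Research→UserTest→Manufacture→Pricing = 6+12+3+2 = 23, so the finish is 23 days.
Support finishes as early as 11 and must finish by 23.
So Support can slip 23 − 11 = 12 days.

12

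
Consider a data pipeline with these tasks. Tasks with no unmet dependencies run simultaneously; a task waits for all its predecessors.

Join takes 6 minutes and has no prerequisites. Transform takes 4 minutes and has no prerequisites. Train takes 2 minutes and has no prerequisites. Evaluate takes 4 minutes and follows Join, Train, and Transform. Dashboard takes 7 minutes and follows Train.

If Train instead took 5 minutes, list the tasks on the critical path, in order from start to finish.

Train, Dashboard

Baseline: Join→Evaluate = 6+4 = 10 → 10 minutes.
Train has 1 minute of float (longest path through it is 9).
The binding chain switches to Train→Dashboard = 5+7 = 12; finish 12 minutes.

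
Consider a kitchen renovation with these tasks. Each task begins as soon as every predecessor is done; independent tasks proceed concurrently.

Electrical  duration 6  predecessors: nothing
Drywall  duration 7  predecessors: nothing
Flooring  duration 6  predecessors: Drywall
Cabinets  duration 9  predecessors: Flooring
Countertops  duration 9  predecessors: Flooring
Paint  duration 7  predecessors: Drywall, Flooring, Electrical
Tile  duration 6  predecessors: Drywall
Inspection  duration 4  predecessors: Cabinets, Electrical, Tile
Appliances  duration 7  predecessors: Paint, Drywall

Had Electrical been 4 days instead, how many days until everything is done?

Actual critical path: Drywall→Flooring→Paint→Appliances = 7+6+7+7 = 27 ⇒ 27 days.
Electrical has 7 days of float (longest path through it is 20).
That remains the longest chain; total 27 days.

27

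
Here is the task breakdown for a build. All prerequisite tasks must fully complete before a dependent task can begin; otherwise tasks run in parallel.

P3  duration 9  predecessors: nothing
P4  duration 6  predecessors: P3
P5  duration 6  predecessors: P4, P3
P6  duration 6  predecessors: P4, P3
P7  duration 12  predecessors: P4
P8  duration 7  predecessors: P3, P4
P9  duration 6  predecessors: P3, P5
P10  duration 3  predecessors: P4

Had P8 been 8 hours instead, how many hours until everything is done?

Critical path before the change: P3→P4→P5→P9 = 9+6+6+6 = 27 giving 27 hours.
The longest path through P8 is only 22 hours, so P8 has float 5.
That remains the longest chain; total 27 hours.

27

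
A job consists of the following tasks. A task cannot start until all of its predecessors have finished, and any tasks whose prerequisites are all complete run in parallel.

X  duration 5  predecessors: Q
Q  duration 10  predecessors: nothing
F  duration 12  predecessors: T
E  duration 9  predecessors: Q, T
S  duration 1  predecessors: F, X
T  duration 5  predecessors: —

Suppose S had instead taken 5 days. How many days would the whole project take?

The binding path is Q→E = 10+9 = 19; finish at 19 days.
The longest path through S is only 18 days, so S has float 1.
The binding chain switches to T→F→S = 5+12+5 = 22; finish 22 days.

22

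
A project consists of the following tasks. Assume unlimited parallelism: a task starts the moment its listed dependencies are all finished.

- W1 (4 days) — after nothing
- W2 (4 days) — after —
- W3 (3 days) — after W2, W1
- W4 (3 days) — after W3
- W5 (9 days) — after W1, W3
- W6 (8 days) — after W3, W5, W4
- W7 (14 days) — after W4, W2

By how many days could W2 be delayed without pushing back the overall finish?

0

W1→W3→W4→W7 = 4+3+3+14 = 24 sets the makespan at 24 days.
W2 finishes as early as 4 and must finish by 4.
Float = 24 − 24 = 0.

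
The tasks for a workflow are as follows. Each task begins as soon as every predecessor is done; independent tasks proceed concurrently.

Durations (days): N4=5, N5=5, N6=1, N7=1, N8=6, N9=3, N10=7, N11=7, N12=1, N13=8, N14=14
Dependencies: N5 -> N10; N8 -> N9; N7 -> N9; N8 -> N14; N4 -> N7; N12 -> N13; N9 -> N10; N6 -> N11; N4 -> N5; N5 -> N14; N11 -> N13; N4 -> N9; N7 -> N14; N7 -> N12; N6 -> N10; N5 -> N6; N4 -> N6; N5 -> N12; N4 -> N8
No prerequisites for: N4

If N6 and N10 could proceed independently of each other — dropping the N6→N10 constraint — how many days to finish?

Original critical path: N4→N5→N6→N11→N13 = 5+5+1+7+8 = 26 ⇒ 26 days.
Dropping N6→N10 doesn't change N10's earliest start (14); another predecessor still binds.
The longest chain is now N4→N5→N6→N11→N13 = 5+5+1+7+8 = 26, so the project takes 26 days.

26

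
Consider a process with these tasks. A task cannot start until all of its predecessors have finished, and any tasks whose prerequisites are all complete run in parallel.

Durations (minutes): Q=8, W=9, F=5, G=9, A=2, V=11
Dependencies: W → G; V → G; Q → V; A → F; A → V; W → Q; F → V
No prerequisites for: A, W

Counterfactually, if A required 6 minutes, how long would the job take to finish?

37

As given, the longest chain is W→Q→V→G = 9+8+11+9 = 37, so the finish is 37 minutes.
A has 10 minutes of float (longest path through it is 27).
The critical path is still W→Q→V→G; finish is now 37 minutes.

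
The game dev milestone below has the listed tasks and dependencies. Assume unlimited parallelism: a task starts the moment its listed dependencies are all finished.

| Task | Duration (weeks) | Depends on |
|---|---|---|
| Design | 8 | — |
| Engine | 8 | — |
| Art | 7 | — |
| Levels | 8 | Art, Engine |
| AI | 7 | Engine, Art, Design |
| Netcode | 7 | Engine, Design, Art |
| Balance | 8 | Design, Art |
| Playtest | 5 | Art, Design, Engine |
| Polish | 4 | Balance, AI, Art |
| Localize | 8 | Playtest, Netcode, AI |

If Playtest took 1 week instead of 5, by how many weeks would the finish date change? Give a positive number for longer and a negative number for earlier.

As given, the longest chain is Design→AI→Localize = 8+7+8 = 23, so the finish is 23 weeks.
The longest path through Playtest is only 21 weeks, so Playtest has float 2.
The critical path is still Design→AI→Localize; finish is now 23 weeks.
Change in finish: 23 − 23 = +0 weeks.

0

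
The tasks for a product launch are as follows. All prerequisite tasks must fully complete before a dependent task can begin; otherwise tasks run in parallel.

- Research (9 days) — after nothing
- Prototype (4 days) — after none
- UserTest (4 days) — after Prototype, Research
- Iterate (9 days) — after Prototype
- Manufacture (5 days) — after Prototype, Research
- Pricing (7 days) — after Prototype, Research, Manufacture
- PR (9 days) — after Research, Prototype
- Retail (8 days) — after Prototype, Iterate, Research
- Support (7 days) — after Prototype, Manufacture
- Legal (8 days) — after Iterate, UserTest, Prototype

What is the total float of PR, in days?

Research→UserTest→Legal = 9+4+8 = 21 sets the makespan at 21 days.
Longest path through PR: 18 days (earliest finish 18, latest finish 21).
Float = 21 − 18 = 3.

3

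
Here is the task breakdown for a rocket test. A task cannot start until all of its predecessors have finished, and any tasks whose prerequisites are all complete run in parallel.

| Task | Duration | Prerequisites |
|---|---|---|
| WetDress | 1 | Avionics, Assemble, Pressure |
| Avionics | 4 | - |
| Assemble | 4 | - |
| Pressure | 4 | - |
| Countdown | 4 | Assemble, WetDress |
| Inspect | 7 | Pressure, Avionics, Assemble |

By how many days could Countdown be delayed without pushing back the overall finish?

Critical path: Avionics→Inspect = 4+7 = 11, so the finish is 11 days.
Longest path through Countdown: 9 days (earliest finish 9, latest finish 11).
So Countdown can slip 11 − 9 = 2 days.

2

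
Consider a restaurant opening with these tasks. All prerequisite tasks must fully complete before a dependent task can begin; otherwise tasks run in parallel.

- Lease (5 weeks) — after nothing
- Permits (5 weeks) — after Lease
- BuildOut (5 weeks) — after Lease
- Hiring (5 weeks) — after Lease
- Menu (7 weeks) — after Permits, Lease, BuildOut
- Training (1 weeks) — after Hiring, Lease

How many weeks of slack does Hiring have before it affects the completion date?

6

The longest chain is Lease→Permits→Menu = 5+5+7 = 17; overall finish 17 weeks.
Hiring finishes as early as 10 and must finish by 16.
Slack of Hiring = 11 − 5 = 6 weeks.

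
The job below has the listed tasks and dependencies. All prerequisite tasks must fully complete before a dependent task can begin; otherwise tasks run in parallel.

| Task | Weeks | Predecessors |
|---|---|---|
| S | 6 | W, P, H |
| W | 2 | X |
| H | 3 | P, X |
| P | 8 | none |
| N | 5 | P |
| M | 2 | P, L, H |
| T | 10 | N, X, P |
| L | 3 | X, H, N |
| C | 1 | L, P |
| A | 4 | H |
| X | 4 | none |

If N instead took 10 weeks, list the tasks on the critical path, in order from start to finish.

P, N, T

As given, the longest chain is P→N→T = 8+5+10 = 23, so the finish is 23 weeks.
N is on the critical path; changing it to 10 makes that path 28 weeks.
That remains the longest chain; total 28 weeks.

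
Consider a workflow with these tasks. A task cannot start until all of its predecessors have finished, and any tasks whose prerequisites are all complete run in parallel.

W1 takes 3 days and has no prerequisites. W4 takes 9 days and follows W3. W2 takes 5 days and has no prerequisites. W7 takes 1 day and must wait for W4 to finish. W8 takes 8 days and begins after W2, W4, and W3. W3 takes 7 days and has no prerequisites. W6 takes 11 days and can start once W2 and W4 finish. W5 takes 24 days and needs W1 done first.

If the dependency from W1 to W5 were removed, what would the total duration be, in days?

27

With the dependency in place, W1→W5 = 3+24 = 27 sets the finish at 27 days.
Without W1→W5, W5's earliest start moves from 3 to 0.
After: W3→W4→W6 = 7+9+11 = 27 → 27 days.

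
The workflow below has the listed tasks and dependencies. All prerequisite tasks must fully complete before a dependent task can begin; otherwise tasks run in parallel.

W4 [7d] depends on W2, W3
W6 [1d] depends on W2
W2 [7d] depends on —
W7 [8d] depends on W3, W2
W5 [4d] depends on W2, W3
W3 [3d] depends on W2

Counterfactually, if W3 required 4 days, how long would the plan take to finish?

19

Actual critical path: W2→W3→W7 = 7+3+8 = 18 ⇒ 18 days.
Since W3 is critical, the +1 change carries straight to that chain (now 19 days).
That remains the longest chain; total 19 days.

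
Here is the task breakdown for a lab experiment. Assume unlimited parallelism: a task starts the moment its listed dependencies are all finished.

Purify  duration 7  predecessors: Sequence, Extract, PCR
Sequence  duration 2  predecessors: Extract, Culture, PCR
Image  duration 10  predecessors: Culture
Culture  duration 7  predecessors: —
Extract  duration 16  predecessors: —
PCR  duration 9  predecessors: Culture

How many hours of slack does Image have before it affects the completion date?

Culture→PCR→Sequence→Purify = 7+9+2+7 = 25 sets the makespan at 25 hours.
Longest path through Image: 17 hours (earliest finish 17, latest finish 25).
So Image can slip 25 − 17 = 8 hours.

8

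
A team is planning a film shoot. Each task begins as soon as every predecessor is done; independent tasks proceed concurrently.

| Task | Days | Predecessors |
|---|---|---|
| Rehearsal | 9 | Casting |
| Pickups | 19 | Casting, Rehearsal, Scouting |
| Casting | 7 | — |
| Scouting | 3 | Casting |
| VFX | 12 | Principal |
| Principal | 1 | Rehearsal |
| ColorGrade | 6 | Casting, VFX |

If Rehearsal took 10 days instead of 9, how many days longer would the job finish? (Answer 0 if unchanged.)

1

The binding path is Casting→Rehearsal→Principal→VFX→ColorGrade = 7+9+1+12+6 = 35; finish at 35 days.
Rehearsal lies on that path, so at 10 days the path becomes 36 days.
The critical path is still Casting→Rehearsal→Principal→VFX→ColorGrade; finish is now 36 days.
Change in finish: 36 − 35 = +1 days.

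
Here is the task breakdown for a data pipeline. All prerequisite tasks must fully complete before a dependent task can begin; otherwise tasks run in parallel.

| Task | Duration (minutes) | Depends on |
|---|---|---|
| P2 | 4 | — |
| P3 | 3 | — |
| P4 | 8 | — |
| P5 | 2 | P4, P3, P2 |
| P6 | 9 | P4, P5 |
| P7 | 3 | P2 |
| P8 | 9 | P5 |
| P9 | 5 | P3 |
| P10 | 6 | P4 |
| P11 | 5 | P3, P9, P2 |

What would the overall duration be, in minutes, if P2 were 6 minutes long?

19

As given, the longest chain is P4→P5→P6 = 8+2+9 = 19, so the finish is 19 minutes.
The longest path through P2 is only 15 minutes, so P2 has float 4.
No other chain overtakes it, so the finish is 19 minutes.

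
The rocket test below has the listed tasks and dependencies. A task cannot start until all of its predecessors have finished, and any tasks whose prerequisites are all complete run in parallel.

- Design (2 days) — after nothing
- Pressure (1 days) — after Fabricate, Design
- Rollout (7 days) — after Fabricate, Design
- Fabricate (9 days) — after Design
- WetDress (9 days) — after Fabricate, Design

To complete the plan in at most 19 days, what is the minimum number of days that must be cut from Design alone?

Current finish: 20 days; target: 19.
Design is on every critical path, so each day cut from Design cuts the finish by one (this holds down to a finish of 19).
Need 20 − 19 = 1 day off Design → Design becomes 1 day, finish becomes 19.

1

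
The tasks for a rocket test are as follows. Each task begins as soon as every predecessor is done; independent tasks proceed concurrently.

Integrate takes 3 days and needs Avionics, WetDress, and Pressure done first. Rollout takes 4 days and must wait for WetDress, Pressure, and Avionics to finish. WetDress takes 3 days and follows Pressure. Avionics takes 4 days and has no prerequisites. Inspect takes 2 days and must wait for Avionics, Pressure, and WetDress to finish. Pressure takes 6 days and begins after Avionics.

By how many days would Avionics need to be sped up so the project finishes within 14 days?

Current finish: 17 days; target: 14.
Avionics is on every critical path, so each day cut from Avionics cuts the finish by one (this holds down to a finish of 14).
Need 17 − 14 = 3 days off Avionics → Avionics becomes 1 day, finish becomes 14.

3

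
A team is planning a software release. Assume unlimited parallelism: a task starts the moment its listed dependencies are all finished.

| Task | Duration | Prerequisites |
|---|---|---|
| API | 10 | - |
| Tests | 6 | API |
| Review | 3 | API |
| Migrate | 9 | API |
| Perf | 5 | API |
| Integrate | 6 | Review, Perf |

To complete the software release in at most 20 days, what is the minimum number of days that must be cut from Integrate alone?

Current finish: 21 days; target: 20.
Integrate is on every critical path, so each day cut from Integrate cuts the finish by one (this holds down to a finish of 19).
Need 21 − 20 = 1 day off Integrate → Integrate becomes 5 days, finish becomes 20.

1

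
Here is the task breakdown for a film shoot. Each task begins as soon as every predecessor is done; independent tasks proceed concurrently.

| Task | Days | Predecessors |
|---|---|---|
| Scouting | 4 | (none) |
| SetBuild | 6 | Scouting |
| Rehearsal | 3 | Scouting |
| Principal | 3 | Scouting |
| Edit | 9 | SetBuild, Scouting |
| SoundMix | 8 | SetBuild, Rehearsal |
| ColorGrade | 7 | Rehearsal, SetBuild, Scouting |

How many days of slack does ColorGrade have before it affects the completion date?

2

Scouting→SetBuild→Edit = 4+6+9 = 19 sets the makespan at 19 days.
ColorGrade finishes as early as 17 and must finish by 19.
So ColorGrade can slip 19 − 17 = 2 days.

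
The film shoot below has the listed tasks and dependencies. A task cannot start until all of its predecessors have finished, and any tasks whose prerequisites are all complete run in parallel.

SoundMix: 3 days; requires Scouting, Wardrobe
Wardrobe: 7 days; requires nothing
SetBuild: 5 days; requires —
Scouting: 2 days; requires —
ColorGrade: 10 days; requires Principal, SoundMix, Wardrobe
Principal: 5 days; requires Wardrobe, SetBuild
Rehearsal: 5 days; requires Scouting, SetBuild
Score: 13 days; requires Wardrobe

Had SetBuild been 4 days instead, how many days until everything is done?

22

Critical path before the change: Wardrobe→Principal→ColorGrade = 7+5+10 = 22 giving 22 days.
SetBuild has 2 days of float (longest path through it is 20).
That remains the longest chain; total 22 days.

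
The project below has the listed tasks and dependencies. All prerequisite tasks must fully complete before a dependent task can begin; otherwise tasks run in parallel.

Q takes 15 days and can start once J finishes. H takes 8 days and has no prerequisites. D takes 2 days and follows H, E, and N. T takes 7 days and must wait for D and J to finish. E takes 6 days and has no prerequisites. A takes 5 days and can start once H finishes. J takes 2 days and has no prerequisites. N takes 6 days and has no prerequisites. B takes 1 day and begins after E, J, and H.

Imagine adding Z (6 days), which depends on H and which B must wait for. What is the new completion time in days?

Originally the schedule takes 17 days.
With Z inserted, B now waits for max(E, J, H, Z).
New critical path: H→D→T = 8+2+7 = 17 ⇒ 17 days.

17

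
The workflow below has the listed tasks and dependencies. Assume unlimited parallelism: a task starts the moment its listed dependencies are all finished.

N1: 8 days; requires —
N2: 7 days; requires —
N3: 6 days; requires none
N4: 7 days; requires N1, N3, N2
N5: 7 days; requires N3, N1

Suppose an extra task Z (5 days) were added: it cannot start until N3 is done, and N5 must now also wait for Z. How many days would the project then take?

Originally the project takes 15 days.
With Z inserted, N5 now waits for max(N3, N1, Z).
New critical path: N3→Z→N5 = 6+5+7 = 18 ⇒ 18 days.

18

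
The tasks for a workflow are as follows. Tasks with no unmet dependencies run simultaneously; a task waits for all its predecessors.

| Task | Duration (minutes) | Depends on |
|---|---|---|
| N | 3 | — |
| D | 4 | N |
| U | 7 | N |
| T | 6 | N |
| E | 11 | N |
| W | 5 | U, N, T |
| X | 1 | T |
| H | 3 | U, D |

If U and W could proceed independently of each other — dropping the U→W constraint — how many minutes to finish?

Before: longest chain N→U→W = 3+7+5 = 15, finish 15.
Without U→W, W's earliest start moves from 10 to 9.
New critical path: N→T→W = 3+6+5 = 14 ⇒ 14 minutes.

14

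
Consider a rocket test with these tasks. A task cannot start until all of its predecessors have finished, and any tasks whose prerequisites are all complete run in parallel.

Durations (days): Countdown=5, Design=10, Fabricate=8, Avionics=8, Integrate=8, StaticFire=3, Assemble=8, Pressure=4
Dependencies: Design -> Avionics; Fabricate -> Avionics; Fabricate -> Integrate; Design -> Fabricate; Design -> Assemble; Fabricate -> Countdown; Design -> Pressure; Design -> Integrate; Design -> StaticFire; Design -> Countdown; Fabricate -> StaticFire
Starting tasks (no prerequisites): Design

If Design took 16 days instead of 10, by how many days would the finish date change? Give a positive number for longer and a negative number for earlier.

As given, the longest chain is Design→Fabricate→Avionics = 10+8+8 = 26, so the finish is 26 days.
Since Design is critical, the +6 change carries straight to that chain (now 32 days).
No other chain overtakes it, so the finish is 32 days.
Change in finish: 32 − 26 = +6 days.

6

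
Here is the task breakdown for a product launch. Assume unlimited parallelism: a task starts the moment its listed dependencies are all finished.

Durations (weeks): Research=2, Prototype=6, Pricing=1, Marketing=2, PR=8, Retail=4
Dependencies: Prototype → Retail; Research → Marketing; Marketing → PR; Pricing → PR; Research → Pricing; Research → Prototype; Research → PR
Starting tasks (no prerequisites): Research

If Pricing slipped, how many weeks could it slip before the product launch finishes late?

Critical path: Research→Prototype→Retail = 2+6+4 = 12, so the finish is 12 weeks.
Pricing finishes as early as 3 and must finish by 4.
Float = 12 − 11 = 1.

1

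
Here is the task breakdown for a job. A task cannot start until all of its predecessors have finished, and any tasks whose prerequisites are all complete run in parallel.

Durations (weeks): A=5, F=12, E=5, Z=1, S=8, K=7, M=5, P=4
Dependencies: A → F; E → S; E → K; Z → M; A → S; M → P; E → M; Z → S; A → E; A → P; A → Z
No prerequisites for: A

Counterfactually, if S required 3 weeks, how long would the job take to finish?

19

Critical path before the change: A→E→M→P = 5+5+5+4 = 19 giving 19 weeks.
S has 1 week of float (longest path through it is 18).
The critical path is still A→E→M→P; finish is now 19 weeks.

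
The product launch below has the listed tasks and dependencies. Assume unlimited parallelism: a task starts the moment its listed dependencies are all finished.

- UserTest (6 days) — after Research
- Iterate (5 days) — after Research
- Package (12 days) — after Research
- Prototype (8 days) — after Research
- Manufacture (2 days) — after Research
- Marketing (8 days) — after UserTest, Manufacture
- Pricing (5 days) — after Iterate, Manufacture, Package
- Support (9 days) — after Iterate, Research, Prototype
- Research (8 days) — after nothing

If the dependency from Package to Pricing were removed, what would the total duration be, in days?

Original critical path: Research→Prototype→Support = 8+8+9 = 25 ⇒ 25 days.
Without Package→Pricing, Pricing's earliest start moves from 20 to 13.
The longest chain is now Research→Prototype→Support = 8+8+9 = 25, so the product launch takes 25 days.

25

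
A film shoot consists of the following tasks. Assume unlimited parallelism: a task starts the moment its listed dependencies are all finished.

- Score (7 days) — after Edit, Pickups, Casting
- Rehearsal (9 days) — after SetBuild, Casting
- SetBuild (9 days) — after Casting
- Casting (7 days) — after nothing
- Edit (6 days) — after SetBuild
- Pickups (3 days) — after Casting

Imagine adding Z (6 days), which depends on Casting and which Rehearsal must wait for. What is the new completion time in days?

Originally the project takes 29 days.
With Z inserted, Rehearsal now waits for max(SetBuild, Casting, Z).
New critical path: Casting→SetBuild→Edit→Score = 7+9+6+7 = 29 ⇒ 29 days.

29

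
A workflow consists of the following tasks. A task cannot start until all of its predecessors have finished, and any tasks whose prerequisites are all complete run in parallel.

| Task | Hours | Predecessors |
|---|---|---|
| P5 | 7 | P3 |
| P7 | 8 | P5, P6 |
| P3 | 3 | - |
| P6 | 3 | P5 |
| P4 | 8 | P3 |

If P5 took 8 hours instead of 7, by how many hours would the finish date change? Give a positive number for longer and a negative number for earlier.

Critical path before the change: P3→P5→P6→P7 = 3+7+3+8 = 21 giving 21 hours.
P5 lies on that path, so at 8 hours the path becomes 22 hours.
The critical path is still P3→P5→P6→P7; finish is now 22 hours.
Change in finish: 22 − 21 = +1 hours.

1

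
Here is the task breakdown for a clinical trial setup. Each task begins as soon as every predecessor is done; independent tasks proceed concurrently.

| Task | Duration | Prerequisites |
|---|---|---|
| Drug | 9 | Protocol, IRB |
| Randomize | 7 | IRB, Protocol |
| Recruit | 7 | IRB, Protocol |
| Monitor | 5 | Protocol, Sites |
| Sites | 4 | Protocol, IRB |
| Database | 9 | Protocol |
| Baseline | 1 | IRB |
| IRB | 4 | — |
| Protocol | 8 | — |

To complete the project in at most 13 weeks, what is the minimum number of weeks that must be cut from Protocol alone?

4

Current finish: 17 weeks; target: 13.
Protocol is on every critical path, so each week cut from Protocol cuts the finish by one (this holds down to a finish of 13).
Need 17 − 13 = 4 weeks off Protocol → Protocol becomes 4 weeks, finish becomes 13.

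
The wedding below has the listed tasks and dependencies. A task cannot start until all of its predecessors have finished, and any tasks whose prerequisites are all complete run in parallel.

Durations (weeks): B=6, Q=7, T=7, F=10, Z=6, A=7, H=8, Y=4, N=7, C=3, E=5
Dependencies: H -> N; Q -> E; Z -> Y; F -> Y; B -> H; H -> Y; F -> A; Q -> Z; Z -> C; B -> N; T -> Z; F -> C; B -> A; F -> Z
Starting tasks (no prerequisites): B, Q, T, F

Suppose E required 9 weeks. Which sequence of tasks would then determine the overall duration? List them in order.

Actual critical path: B→H→N = 6+8+7 = 21 ⇒ 21 weeks.
E has 9 weeks of float (longest path through it is 12).
That remains the longest chain; total 21 weeks.

B, H, N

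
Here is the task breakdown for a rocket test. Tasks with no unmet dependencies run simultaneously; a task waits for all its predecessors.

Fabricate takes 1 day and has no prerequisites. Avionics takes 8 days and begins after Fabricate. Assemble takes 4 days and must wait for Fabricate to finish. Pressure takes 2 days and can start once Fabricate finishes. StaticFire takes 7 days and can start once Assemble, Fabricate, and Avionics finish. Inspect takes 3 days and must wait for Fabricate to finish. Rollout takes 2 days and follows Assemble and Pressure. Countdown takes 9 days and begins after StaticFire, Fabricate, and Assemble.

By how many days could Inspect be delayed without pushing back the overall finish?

The longest chain is Fabricate→Avionics→StaticFire→Countdown = 1+8+7+9 = 25; overall finish 25 days.
Inspect finishes as early as 4 and must finish by 25.
Float = 25 − 4 = 21.

21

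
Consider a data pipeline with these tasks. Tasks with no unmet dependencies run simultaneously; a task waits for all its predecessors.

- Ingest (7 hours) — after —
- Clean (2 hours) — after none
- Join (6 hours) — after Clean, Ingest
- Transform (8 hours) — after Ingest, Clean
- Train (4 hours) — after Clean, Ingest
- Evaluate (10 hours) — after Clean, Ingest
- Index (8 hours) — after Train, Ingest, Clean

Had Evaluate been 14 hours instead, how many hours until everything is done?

21

As given, the longest chain is Ingest→Train→Index = 7+4+8 = 19, so the finish is 19 hours.
The longest path through Evaluate is only 17 hours, so Evaluate has float 2.
New critical path: Ingest→Evaluate = 7+14 = 21 ⇒ 21 hours.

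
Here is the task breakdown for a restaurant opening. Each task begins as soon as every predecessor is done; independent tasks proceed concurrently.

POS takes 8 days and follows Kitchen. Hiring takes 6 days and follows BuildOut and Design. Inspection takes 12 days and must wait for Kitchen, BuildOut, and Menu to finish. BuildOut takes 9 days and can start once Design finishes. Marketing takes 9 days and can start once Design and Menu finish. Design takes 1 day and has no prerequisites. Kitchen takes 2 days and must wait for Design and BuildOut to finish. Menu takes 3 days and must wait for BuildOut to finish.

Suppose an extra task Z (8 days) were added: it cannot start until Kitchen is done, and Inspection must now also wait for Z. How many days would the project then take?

Originally the project takes 25 days.
With Z inserted, Inspection now waits for max(Kitchen, BuildOut, Menu, Z).
New critical path: Design→BuildOut→Kitchen→Z→Inspection = 1+9+2+8+12 = 32 ⇒ 32 days.

32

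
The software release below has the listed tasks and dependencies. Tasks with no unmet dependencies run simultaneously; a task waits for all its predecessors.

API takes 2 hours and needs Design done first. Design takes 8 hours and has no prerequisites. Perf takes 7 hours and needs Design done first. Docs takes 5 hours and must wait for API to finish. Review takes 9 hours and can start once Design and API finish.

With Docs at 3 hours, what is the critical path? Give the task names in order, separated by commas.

The binding path is Design→API→Review = 8+2+9 = 19; finish at 19 hours.
Docs is off the critical path — its longest chain is 15 hours, giving 4 of slack.
No other chain overtakes it, so the finish is 19 hours.

Design, API, Review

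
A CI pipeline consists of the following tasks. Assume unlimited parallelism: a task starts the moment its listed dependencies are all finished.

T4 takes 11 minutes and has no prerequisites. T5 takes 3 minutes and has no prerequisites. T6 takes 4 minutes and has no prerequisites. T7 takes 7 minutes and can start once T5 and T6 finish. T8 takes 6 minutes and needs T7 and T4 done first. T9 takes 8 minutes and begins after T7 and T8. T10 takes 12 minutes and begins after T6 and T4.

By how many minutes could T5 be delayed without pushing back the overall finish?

1

T4→T8→T9 = 11+6+8 = 25 sets the makespan at 25 minutes.
Longest path through T5: 24 minutes (earliest finish 3, latest finish 4).
Slack of T5 = 1 − 0 = 1 minute.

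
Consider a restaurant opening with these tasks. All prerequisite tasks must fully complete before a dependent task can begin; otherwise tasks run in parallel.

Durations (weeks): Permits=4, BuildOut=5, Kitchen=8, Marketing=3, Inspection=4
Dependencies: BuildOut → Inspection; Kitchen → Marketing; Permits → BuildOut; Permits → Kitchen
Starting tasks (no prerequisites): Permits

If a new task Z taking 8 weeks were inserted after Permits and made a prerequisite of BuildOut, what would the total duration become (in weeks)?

Originally the schedule takes 15 weeks.
With Z inserted, BuildOut now waits for max(Permits, Z).
New critical path: Permits→Z→BuildOut→Inspection = 4+8+5+4 = 21 ⇒ 21 weeks.

21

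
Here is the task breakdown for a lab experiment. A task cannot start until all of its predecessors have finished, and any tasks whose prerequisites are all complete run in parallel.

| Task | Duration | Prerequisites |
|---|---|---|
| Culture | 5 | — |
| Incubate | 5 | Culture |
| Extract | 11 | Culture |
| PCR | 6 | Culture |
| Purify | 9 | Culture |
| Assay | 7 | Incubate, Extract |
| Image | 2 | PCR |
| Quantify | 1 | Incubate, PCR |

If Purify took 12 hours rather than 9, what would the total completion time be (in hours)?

Critical path before the change: Culture→Extract→Assay = 5+11+7 = 23 giving 23 hours.
The longest path through Purify is only 14 hours, so Purify has float 9.
The critical path is still Culture→Extract→Assay; finish is now 23 hours.

23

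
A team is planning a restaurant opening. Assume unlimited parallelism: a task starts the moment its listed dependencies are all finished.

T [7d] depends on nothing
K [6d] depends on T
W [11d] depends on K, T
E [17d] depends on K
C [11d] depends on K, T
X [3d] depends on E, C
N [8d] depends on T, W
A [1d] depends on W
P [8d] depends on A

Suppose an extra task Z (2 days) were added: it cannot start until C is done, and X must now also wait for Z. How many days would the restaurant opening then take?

33

Originally the restaurant opening takes 33 days.
With Z inserted, X now waits for max(E, C, Z).
New critical path: T→K→W→A→P = 7+6+11+1+8 = 33 ⇒ 33 days.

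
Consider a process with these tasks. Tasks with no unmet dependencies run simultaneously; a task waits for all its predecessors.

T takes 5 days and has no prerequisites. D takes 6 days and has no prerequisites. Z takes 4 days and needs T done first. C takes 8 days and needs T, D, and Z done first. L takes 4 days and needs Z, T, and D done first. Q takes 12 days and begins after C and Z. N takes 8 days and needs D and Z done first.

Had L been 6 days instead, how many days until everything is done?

Actual critical path: T→Z→C→Q = 5+4+8+12 = 29 ⇒ 29 days.
L is off the critical path — its longest chain is 13 days, giving 16 of slack.
That remains the longest chain; total 29 days.

29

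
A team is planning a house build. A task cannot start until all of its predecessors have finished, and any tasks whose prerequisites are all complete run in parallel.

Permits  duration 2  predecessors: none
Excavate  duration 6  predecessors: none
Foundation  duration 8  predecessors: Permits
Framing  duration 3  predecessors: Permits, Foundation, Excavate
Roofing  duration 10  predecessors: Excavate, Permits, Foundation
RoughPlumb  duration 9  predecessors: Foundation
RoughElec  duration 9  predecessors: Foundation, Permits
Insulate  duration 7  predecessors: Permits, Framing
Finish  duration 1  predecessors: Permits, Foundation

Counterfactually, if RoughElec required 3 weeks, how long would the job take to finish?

20

The binding path is Permits→Foundation→Framing→Insulate = 2+8+3+7 = 20; finish at 20 weeks.
RoughElec is off the critical path — its longest chain is 19 weeks, giving 1 of slack.
The critical path is still Permits→Foundation→Framing→Insulate; finish is now 20 weeks.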